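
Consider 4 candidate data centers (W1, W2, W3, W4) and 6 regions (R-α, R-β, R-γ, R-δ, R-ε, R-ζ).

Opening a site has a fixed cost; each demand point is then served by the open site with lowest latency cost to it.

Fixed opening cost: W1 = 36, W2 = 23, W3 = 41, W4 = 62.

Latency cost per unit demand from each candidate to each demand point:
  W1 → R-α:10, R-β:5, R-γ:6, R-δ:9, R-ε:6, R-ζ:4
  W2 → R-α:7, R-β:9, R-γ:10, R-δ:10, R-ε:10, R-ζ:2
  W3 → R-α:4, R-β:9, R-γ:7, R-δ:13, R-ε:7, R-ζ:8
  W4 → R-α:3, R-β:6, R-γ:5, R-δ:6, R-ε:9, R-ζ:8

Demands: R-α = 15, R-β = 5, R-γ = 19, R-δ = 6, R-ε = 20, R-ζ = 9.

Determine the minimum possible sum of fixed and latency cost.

Open {W1, W4}: assign each demand point to its cheapest open site.
  R-α→W4 15×3=45, R-β→W1 5×5=25, R-γ→W4 19×5=95, R-δ→W4 6×6=36, R-ε→W1 20×6=120, R-ζ→W1 9×4=36
  latency cost 357, fixed 98 → total 455.
Compare {W1, W2, W4}: latency cost 339 + fixed 121 = 460.
Compare {W1, W3}: latency cost 409 + fixed 77 = 486.
Compare {W2, W4}: latency cost 404 + fixed 85 = 489.
All other subsets cost ≥ 460. Minimum total cost: 455.

455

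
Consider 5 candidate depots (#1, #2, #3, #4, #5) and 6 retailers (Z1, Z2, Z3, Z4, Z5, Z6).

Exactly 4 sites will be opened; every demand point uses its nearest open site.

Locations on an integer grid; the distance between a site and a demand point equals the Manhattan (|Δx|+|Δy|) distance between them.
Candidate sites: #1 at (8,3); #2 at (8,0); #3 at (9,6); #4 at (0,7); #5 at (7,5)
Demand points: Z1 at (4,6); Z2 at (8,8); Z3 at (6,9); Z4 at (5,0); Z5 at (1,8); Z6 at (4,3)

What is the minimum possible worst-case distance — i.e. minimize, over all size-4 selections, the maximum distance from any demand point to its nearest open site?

Open {#1, #2, #4, #5}.
  Farthest demand point is Z3 at distance 5 (to #5); all others are ≤ 5.
With {#2, #3, #4, #5} the worst case is 5.
With {#1, #2, #3, #4} the worst case is 6.
No size-4 selection achieves below 5.

5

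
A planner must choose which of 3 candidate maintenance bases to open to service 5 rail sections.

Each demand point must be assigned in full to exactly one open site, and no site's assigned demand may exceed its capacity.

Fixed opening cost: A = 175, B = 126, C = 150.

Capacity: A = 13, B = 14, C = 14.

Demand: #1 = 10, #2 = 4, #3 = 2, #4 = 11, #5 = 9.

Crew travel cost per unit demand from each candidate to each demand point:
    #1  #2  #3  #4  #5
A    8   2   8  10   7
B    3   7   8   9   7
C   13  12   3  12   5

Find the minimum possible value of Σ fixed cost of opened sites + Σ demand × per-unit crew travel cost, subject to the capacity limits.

670

Open {A, B, C}; cheapest assignment that respects the capacities:
  A (cap 13, load 11): #4 — cost 11×10 = 110
  B (cap 14, load 14): #1, #2 — cost 10×3 + 4×7 = 58
  C (cap 14, load 11): #3, #5 — cost 2×3 + 9×5 = 51
  Shipping 219, fixed 451 → total 670.
  Any other capacity-feasible assignment to {A, B, C} ships for at least 219.
Total demand is 36 and no other set of sites has combined capacity ≥ 36, so {A, B, C} is the only feasible choice of open sites. Minimum: 670.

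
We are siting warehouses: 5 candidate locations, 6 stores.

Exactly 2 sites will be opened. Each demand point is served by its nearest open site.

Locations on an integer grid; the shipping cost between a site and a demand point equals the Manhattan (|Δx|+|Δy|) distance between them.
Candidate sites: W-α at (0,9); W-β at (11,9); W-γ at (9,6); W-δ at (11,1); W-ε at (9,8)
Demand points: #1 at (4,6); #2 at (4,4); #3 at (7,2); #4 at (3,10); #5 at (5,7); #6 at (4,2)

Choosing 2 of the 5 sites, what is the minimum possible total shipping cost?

36

Open {W-α, W-γ}.
  #1→W-γ 5, #2→W-γ 7, #3→W-γ 6, #4→W-α 4, #5→W-γ 5, #6→W-γ 9  ⇒ total 36.
Compare {W-α, W-δ}: total 40.
Compare {W-γ, W-δ}: total 40.
No size-2 selection does better; minimum is 36.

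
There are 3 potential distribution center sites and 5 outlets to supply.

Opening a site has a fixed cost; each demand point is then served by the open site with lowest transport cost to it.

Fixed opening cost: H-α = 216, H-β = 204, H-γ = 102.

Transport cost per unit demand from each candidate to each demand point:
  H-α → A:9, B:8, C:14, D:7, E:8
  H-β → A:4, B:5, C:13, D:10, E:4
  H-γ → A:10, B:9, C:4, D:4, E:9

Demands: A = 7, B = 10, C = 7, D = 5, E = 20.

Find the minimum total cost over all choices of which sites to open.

Open {H-γ}: assign each demand point to its cheapest open site.
  A→H-γ 7×10=70, B→H-γ 10×9=90, C→H-γ 7×4=28, D→H-γ 5×4=20, E→H-γ 20×9=180
  transport cost 388, fixed 102 → total 490.
Compare {H-β}: transport cost 299 + fixed 204 = 503.
Compare {H-β, H-γ}: transport cost 206 + fixed 306 = 512.
Compare {H-α}: transport cost 436 + fixed 216 = 652.
All other subsets cost ≥ 503. Minimum total cost: 490.

490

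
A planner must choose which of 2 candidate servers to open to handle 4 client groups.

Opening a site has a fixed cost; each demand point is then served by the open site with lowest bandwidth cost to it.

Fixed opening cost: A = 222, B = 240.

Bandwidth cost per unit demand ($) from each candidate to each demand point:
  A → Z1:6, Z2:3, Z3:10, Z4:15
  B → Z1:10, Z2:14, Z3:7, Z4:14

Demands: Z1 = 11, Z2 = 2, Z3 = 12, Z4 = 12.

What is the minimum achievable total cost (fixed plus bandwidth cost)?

Open {A}: assign each demand point to its cheapest open site.
  Z1→A 11×6=66, Z2→A 2×3=6, Z3→A 12×10=120, Z4→A 12×15=180
  bandwidth cost 372, fixed 222 → total 594.
Compare {B}: bandwidth cost 390 + fixed 240 = 630.
Compare {A, B}: bandwidth cost 324 + fixed 462 = 786.

594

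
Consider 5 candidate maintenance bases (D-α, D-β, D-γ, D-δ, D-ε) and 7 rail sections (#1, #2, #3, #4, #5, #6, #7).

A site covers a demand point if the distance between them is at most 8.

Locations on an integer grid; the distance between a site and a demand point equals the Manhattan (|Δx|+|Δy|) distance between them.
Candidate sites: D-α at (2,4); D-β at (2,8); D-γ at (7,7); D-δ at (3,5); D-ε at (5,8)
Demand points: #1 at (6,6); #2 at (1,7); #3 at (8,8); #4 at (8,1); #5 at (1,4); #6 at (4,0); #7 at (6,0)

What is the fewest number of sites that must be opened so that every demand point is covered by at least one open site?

Coverage sets (demand points within 8 of each site):
  D-α: {#1, #2, #5, #6, #7}
  D-β: {#1, #2, #3, #5}
  D-γ: {#1, #2, #3, #4, #7}
  D-δ: {#1, #2, #3, #5, #6, #7}
  D-ε: {#1, #2, #3, #5}
No single site covers all 7 demand points.
But {D-α, D-γ} covers everything, so the minimum is 2.

2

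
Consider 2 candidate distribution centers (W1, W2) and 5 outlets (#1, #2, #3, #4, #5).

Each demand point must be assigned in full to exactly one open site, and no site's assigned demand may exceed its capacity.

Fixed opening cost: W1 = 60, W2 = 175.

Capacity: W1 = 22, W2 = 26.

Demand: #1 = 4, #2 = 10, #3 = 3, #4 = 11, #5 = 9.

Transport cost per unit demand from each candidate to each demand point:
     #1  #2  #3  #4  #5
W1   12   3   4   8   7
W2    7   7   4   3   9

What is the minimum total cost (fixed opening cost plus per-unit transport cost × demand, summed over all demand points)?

401

Open {W1, W2}; cheapest assignment that respects the capacities:
  W1 (cap 22, load 22): #2, #3, #5 — cost 10×3 + 3×4 + 9×7 = 105
  W2 (cap 26, load 15): #1, #4 — cost 4×7 + 11×3 = 61
  Shipping 166, fixed 235 → total 401.
  Any other capacity-feasible assignment to {W1, W2} ships for at least 166.
Total demand is 37 and no other set of sites has combined capacity ≥ 37, so {W1, W2} is the only feasible choice of open sites. Minimum: 401.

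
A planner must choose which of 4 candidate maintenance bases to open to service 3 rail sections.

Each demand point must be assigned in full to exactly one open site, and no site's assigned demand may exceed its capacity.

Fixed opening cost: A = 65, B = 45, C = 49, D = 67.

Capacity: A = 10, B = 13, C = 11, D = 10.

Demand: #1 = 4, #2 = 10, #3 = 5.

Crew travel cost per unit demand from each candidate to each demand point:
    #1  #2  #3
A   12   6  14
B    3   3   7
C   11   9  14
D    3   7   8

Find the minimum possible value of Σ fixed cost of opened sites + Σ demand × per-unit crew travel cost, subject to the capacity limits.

194

Open {B, D}; cheapest assignment that respects the capacities:
  B (cap 13, load 10): #2 — cost 10×3 = 30
  D (cap 10, load 9): #1, #3 — cost 4×3 + 5×8 = 52
  Shipping 82, fixed 112 → total 194.
  Any other capacity-feasible assignment to {B, D} ships for at least 82.
Compare {A, B}: its best feasible assignment gives total 217.
Compare {B, C}: its best feasible assignment gives total 231.
Every other set of open sites that can feasibly serve all demand totals ≥ 217 even under its best assignment. Minimum: 194.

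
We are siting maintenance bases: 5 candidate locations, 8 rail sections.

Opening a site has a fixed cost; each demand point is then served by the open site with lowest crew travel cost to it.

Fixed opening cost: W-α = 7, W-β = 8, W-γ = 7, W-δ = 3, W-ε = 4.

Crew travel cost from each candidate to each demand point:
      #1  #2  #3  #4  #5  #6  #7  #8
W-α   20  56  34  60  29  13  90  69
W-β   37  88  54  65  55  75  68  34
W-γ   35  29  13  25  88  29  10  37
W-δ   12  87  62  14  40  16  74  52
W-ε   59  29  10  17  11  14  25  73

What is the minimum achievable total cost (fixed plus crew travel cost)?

Open {W-γ, W-δ, W-ε}: assign each demand point to its cheapest open site.
  #1→W-δ 12, #2→W-γ 29, #3→W-ε 10, #4→W-δ 14, #5→W-ε 11, #6→W-ε 14, #7→W-γ 10, #8→W-γ 37
  crew travel cost 137, fixed 14 → total 151.
Compare {W-β, W-γ, W-δ, W-ε}: crew travel cost 134 + fixed 22 = 156.
Compare {W-α, W-γ, W-δ, W-ε}: crew travel cost 136 + fixed 21 = 157.
Compare {W-α, W-β, W-γ, W-δ, W-ε}: crew travel cost 133 + fixed 29 = 162.
All other subsets cost ≥ 156. Minimum total cost: 151.

151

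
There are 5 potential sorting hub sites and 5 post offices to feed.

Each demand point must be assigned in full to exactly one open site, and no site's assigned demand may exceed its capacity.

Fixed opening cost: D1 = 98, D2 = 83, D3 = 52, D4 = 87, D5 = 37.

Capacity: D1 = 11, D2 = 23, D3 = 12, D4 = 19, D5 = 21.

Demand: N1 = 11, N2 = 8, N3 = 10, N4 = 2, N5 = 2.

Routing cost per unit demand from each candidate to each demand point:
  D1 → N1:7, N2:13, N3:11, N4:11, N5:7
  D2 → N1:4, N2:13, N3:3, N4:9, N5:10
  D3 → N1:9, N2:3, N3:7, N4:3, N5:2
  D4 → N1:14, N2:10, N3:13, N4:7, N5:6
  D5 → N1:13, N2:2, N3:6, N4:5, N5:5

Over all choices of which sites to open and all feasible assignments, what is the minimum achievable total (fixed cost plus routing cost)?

230

Open {D2, D5}; cheapest assignment that respects the capacities:
  D2 (cap 23, load 21): N1, N3 — cost 11×4 + 10×3 = 74
  D5 (cap 21, load 12): N2, N4, N5 — cost 8×2 + 2×5 + 2×5 = 36
  Shipping 110, fixed 120 → total 230.
  Any other capacity-feasible assignment to {D2, D5} ships for at least 110.
Compare {D2, D3}: its best feasible assignment gives total 243.
Compare {D2, D3, D5}: its best feasible assignment gives total 272.
Every other set of open sites that can feasibly serve all demand totals ≥ 243 even under its best assignment. Minimum: 230.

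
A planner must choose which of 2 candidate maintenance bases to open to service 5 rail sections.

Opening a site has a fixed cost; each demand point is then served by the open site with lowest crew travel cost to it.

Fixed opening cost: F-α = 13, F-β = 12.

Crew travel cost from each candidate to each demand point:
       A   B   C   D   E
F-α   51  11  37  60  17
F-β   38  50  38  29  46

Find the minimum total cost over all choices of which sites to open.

Open {F-α, F-β}: assign each demand point to its cheapest open site.
  A→F-β 38, B→F-α 11, C→F-α 37, D→F-β 29, E→F-α 17
  crew travel cost 132, fixed 25 → total 157.
Compare {F-α}: crew travel cost 176 + fixed 13 = 189.
Compare {F-β}: crew travel cost 201 + fixed 12 = 213.

157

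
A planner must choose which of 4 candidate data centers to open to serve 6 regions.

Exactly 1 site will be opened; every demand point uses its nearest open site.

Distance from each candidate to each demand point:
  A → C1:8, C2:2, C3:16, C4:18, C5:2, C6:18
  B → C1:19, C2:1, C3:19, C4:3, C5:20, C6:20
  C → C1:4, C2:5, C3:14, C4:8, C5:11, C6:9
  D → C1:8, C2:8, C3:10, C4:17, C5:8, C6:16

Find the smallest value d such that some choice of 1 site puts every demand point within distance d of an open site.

14

Open {C}.
  Farthest demand point is C3 at distance 14 (to C); all others are ≤ 14.
With {D} the worst case is 17.
With {A} the worst case is 18.
No size-1 selection achieves below 14.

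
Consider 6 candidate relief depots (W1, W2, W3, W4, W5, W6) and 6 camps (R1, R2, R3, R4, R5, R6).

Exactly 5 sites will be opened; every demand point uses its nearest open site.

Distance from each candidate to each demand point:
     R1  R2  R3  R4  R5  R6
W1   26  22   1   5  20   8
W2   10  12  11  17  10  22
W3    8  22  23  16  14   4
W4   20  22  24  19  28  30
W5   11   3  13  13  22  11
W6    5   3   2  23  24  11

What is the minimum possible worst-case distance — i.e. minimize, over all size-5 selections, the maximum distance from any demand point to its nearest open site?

Open {W1, W2, W3, W4, W5}.
  Farthest demand point is R5 at distance 10 (to W2); all others are ≤ 10.
With {W1, W2, W3, W4, W6} the worst case is 10.
With {W1, W2, W3, W5, W6} the worst case is 10.
No size-5 selection achieves below 10.

10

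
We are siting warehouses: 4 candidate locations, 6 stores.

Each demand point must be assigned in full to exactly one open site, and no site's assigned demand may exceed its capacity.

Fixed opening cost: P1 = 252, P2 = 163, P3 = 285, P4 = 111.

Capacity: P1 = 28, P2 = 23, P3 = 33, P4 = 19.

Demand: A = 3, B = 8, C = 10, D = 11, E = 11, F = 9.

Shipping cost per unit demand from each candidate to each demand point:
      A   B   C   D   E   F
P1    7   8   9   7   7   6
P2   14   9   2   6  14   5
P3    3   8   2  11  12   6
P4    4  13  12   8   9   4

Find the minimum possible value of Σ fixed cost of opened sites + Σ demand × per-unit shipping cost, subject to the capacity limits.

784

Open {P2, P3}; cheapest assignment that respects the capacities:
  P2 (cap 23, load 20): D, F — cost 11×6 + 9×5 = 111
  P3 (cap 33, load 32): A, B, C, E — cost 3×3 + 8×8 + 10×2 + 11×12 = 225
  Shipping 336, fixed 448 → total 784.
  Any other capacity-feasible assignment to {P2, P3} ships for at least 336.
Compare {P1, P2, P4}: its best feasible assignment gives total 801.
Compare {P3, P4}: its best feasible assignment gives total 803.
Every other set of open sites that can feasibly serve all demand totals ≥ 801 even under its best assignment. Minimum: 784.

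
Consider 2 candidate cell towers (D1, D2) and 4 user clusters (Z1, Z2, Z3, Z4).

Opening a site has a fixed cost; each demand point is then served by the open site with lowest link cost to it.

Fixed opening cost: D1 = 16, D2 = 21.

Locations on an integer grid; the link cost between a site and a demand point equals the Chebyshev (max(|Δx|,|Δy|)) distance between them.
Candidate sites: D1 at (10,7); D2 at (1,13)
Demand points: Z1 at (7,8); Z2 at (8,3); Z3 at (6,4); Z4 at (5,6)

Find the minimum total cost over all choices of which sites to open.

Open {D1}: assign each demand point to its cheapest open site.
  Z1→D1 3, Z2→D1 4, Z3→D1 4, Z4→D1 5
  link cost 16, fixed 16 → total 32.
Compare {D2}: link cost 32 + fixed 21 = 53.
Compare {D1, D2}: link cost 16 + fixed 37 = 53.

32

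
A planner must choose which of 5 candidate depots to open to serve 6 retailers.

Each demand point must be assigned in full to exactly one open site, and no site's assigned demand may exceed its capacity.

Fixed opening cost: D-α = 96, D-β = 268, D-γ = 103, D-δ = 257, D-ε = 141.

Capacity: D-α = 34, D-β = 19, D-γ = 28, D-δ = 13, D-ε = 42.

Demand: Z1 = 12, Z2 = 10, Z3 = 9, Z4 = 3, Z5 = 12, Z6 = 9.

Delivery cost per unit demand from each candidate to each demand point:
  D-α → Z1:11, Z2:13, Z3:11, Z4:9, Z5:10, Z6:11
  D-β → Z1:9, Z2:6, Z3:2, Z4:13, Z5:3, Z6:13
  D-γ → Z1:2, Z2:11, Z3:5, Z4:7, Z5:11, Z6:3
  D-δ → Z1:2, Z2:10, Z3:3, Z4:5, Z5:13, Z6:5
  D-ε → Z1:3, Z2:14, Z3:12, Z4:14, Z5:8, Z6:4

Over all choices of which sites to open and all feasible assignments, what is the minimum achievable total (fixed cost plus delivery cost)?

Open {D-γ, D-ε}; cheapest assignment that respects the capacities:
  D-γ (cap 28, load 22): Z2, Z3, Z4 — cost 10×11 + 9×5 + 3×7 = 176
  D-ε (cap 42, load 33): Z1, Z5, Z6 — cost 12×3 + 12×8 + 9×4 = 168
  Shipping 344, fixed 244 → total 588.
  Any other capacity-feasible assignment to {D-γ, D-ε} ships for at least 344.
Compare {D-α, D-γ}: its best feasible assignment gives total 620.
Compare {D-α, D-ε}: its best feasible assignment gives total 661.
Every other set of open sites that can feasibly serve all demand totals ≥ 620 even under its best assignment. Minimum: 588.

588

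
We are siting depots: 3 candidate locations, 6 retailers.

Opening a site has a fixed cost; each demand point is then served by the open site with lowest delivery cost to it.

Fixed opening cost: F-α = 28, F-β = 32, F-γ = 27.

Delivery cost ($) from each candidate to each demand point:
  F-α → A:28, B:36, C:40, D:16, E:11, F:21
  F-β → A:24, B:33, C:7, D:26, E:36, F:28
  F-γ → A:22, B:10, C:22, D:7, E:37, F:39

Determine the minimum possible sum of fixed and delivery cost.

Open {F-α, F-γ}: assign each demand point to its cheapest open site.
  A→F-γ 22, B→F-γ 10, C→F-γ 22, D→F-γ 7, E→F-α 11, F→F-α 21
  delivery cost 93, fixed 55 → total 148.
Compare {F-γ}: delivery cost 137 + fixed 27 = 164.
Compare {F-α, F-β, F-γ}: delivery cost 78 + fixed 87 = 165.
Compare {F-β, F-γ}: delivery cost 110 + fixed 59 = 169.
All other subsets cost ≥ 164. Minimum total cost: 148.

148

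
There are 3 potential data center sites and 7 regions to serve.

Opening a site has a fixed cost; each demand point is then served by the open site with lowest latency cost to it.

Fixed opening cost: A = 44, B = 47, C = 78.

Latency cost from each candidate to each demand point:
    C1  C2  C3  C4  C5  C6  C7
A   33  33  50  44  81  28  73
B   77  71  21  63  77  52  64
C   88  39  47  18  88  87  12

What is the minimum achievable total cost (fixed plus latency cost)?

Open {A, C}: assign each demand point to its cheapest open site.
  C1→A 33, C2→A 33, C3→C 47, C4→C 18, C5→A 81, C6→A 28, C7→C 12
  latency cost 252, fixed 122 → total 374.
Compare {A}: latency cost 342 + fixed 44 = 386.
Compare {A, B}: latency cost 300 + fixed 91 = 391.
Compare {A, B, C}: latency cost 222 + fixed 169 = 391.
All other subsets cost ≥ 386. Minimum total cost: 374.

374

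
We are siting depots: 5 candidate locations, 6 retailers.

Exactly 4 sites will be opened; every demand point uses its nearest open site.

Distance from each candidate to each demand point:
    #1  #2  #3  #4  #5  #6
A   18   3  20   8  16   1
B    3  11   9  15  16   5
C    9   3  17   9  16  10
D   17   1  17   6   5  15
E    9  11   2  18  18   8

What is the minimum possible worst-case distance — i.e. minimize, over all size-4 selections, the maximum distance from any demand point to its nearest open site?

Open {A, B, D, E}.
  Farthest demand point is #4 at distance 6 (to D); all others are ≤ 6.
With {B, C, D, E} the worst case is 6.
With {A, B, C, D} the worst case is 9.
No size-4 selection achieves below 6.

6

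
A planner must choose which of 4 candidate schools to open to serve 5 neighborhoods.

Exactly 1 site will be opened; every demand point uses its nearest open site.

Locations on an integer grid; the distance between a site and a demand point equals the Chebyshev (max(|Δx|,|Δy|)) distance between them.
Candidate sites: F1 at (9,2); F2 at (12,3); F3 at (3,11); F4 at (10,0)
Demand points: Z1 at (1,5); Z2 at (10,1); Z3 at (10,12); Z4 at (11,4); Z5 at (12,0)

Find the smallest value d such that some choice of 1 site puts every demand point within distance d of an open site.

10

Open {F1}.
  Farthest demand point is Z3 at distance 10 (to F1); all others are ≤ 10.
With {F2} the worst case is 11.
With {F3} the worst case is 11.
No size-1 selection achieves below 10.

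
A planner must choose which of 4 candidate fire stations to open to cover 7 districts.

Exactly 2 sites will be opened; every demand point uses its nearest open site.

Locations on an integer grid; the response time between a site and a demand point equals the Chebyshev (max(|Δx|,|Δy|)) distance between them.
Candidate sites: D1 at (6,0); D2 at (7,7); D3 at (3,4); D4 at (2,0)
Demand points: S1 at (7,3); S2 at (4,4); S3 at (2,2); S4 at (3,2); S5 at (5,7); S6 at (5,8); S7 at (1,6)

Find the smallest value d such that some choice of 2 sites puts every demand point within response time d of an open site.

4

Open {D1, D3}.
  Farthest demand point is S6 at response time 4 (to D3); all others are ≤ 4.
With {D2, D3} the worst case is 4.
With {D3, D4} the worst case is 4.
No size-2 selection achieves below 4.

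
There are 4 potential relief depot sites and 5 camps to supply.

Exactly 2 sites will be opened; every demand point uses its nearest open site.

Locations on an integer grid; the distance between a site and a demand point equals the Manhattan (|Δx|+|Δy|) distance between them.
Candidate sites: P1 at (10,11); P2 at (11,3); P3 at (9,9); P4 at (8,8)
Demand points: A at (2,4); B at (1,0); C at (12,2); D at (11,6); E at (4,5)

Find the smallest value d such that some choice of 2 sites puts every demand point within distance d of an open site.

13

Open {P1, P2}.
  Farthest demand point is B at distance 13 (to P2); all others are ≤ 13.
With {P2, P3} the worst case is 13.
With {P2, P4} the worst case is 13.
No size-2 selection achieves below 13.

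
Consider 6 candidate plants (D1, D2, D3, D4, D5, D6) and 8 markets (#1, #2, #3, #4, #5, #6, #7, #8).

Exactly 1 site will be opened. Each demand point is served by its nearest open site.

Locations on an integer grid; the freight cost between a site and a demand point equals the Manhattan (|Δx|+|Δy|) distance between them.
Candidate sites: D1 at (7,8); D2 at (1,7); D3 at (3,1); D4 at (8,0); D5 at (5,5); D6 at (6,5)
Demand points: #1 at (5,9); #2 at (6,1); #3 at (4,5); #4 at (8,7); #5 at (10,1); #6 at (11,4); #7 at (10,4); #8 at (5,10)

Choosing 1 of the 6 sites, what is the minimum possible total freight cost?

Open {D6}.
  #1→D6 5, #2→D6 4, #3→D6 2, #4→D6 4, #5→D6 8, #6→D6 6, #7→D6 5, #8→D6 6  ⇒ total 40.
Compare {D5}: total 42.
Compare {D1}: total 48.
No size-1 selection does better; minimum is 40.

40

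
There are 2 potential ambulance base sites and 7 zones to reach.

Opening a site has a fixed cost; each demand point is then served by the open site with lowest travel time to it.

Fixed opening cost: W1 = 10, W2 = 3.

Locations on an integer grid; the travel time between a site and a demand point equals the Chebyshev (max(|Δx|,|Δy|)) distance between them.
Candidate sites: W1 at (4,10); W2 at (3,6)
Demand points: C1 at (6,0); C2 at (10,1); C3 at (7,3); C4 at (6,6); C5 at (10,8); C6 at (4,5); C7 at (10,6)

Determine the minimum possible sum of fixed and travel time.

Open {W2}: assign each demand point to its cheapest open site.
  C1→W2 6, C2→W2 7, C3→W2 4, C4→W2 3, C5→W2 7, C6→W2 1, C7→W2 7
  travel time 35, fixed 3 → total 38.
Compare {W1, W2}: travel time 33 + fixed 13 = 46.
Compare {W1}: travel time 47 + fixed 10 = 57.

38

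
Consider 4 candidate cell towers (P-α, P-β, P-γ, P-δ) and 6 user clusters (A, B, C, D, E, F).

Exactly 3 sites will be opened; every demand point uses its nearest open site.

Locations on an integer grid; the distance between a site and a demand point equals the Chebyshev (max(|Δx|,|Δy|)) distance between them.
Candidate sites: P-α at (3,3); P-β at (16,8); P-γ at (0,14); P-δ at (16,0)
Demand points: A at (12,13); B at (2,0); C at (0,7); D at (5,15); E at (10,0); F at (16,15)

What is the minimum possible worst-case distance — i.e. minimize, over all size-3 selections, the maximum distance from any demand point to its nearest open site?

7

Open {P-α, P-β, P-γ}.
  Farthest demand point is E at distance 7 (to P-α); all others are ≤ 7.
With {P-α, P-β, P-δ} the worst case is 11.
With {P-α, P-γ, P-δ} the worst case is 13.
No size-3 selection achieves below 7.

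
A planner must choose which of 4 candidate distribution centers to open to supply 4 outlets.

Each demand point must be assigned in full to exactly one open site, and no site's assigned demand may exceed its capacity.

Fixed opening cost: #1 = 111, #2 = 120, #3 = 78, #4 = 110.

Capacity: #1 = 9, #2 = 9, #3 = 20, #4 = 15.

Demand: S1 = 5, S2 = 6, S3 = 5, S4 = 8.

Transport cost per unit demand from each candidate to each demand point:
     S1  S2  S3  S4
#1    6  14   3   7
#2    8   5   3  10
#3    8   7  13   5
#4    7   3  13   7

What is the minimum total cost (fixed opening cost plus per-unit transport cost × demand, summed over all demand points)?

326

Open {#1, #3}; cheapest assignment that respects the capacities:
  #1 (cap 9, load 5): S3 — cost 5×3 = 15
  #3 (cap 20, load 19): S1, S2, S4 — cost 5×8 + 6×7 + 8×5 = 122
  Shipping 137, fixed 189 → total 326.
  Any other capacity-feasible assignment to {#1, #3} ships for at least 137.
Compare {#2, #3}: its best feasible assignment gives total 335.
Compare {#3, #4}: its best feasible assignment gives total 346.
Every other set of open sites that can feasibly serve all demand totals ≥ 335 even under its best assignment. Minimum: 326.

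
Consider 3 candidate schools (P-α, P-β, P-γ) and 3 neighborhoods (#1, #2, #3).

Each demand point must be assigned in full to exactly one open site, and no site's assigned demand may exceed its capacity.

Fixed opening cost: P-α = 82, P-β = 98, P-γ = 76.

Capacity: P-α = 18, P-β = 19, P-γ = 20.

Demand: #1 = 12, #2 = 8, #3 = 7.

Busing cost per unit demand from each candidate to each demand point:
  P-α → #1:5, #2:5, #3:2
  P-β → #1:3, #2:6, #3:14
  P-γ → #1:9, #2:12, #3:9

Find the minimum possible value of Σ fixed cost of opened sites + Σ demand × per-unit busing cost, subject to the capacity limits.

270

Open {P-α, P-β}; cheapest assignment that respects the capacities:
  P-α (cap 18, load 15): #2, #3 — cost 8×5 + 7×2 = 54
  P-β (cap 19, load 12): #1 — cost 12×3 = 36
  Shipping 90, fixed 180 → total 270.
  Any other capacity-feasible assignment to {P-α, P-β} ships for at least 90.
Compare {P-α, P-γ}: its best feasible assignment gives total 320.
Compare {P-α, P-β, P-γ}: its best feasible assignment gives total 346.
Every other set of open sites that can feasibly serve all demand totals ≥ 320 even under its best assignment. Minimum: 270.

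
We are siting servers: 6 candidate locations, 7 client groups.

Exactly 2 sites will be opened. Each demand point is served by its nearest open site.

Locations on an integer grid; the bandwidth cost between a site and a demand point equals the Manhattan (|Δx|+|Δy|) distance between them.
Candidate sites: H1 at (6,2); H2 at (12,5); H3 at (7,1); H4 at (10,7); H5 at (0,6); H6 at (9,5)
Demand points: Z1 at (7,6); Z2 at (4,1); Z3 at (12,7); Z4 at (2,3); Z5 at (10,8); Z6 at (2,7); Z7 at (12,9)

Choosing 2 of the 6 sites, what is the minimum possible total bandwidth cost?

27

Open {H1, H4}.
  Z1→H4 4, Z2→H1 3, Z3→H4 2, Z4→H1 5, Z5→H4 1, Z6→H4 8, Z7→H4 4  ⇒ total 27.
Compare {H4, H5}: total 28.
Compare {H3, H4}: total 29.
No size-2 selection does better; minimum is 27.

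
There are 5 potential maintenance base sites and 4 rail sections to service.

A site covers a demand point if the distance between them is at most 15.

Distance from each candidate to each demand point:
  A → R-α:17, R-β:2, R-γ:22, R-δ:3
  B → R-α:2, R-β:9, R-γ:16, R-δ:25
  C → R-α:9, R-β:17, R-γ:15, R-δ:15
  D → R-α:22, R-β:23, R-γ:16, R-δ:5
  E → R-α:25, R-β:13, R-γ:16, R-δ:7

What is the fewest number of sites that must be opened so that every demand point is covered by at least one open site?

Coverage sets (demand points within 15 of each site):
  A: {R-β, R-δ}
  B: {R-α, R-β}
  C: {R-α, R-γ, R-δ}
  D: {R-δ}
  E: {R-β, R-δ}
No single site covers all 4 demand points.
But {A, C} covers everything, so the minimum is 2.

2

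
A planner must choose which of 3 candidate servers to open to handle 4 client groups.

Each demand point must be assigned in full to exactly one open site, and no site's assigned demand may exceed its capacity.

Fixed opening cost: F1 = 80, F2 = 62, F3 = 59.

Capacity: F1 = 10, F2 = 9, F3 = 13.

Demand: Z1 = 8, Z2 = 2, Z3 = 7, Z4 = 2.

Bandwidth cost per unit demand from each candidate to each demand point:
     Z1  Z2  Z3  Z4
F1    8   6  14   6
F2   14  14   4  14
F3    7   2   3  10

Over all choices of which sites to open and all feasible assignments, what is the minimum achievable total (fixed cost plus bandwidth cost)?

229

Open {F2, F3}; cheapest assignment that respects the capacities:
  F2 (cap 9, load 7): Z3 — cost 7×4 = 28
  F3 (cap 13, load 12): Z1, Z2, Z4 — cost 8×7 + 2×2 + 2×10 = 80
  Shipping 108, fixed 121 → total 229.
  Any other capacity-feasible assignment to {F2, F3} ships for at least 108.
Compare {F1, F3}: its best feasible assignment gives total 240.
Compare {F1, F2}: its best feasible assignment gives total 274.
Every other set of open sites that can feasibly serve all demand totals ≥ 240 even under its best assignment. Minimum: 229.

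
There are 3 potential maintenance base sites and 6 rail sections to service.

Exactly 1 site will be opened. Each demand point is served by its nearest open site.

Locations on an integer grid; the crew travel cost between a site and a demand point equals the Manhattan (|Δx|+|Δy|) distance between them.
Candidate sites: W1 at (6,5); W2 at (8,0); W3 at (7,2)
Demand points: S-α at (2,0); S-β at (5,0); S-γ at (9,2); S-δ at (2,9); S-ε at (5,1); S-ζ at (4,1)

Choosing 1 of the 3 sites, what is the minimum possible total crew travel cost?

Open {W3}.
  S-α→W3 7, S-β→W3 4, S-γ→W3 2, S-δ→W3 12, S-ε→W3 3, S-ζ→W3 4  ⇒ total 32.
Compare {W2}: total 36.
Compare {W1}: total 40.

32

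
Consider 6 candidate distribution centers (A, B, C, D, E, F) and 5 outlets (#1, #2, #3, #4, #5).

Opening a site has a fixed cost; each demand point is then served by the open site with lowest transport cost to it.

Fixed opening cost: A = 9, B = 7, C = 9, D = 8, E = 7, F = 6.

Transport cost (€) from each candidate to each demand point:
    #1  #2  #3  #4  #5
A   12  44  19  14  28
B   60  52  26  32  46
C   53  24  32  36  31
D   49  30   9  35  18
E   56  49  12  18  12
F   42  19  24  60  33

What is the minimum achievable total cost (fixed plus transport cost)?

91

Open {A, E, F}: assign each demand point to its cheapest open site.
  #1→A 12, #2→F 19, #3→E 12, #4→A 14, #5→E 12
  transport cost 69, fixed 22 → total 91.
Compare {A, D, F}: transport cost 72 + fixed 23 = 95.
Compare {A, D, E, F}: transport cost 66 + fixed 30 = 96.
Compare {A, B, E, F}: transport cost 69 + fixed 29 = 98.
All other subsets cost ≥ 95. Minimum total cost: 91.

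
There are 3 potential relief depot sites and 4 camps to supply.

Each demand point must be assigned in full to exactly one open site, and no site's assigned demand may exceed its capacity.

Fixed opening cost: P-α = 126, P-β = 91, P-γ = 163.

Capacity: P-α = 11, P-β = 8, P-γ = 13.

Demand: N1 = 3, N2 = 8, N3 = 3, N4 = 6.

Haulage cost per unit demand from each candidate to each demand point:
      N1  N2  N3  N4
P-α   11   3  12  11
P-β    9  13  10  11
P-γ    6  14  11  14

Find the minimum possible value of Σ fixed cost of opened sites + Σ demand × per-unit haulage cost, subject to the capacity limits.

448

Open {P-α, P-γ}; cheapest assignment that respects the capacities:
  P-α (cap 11, load 8): N2 — cost 8×3 = 24
  P-γ (cap 13, load 12): N1, N3, N4 — cost 3×6 + 3×11 + 6×14 = 135
  Shipping 159, fixed 289 → total 448.
  Any other capacity-feasible assignment to {P-α, P-γ} ships for at least 159.
Compare {P-β, P-γ}: its best feasible assignment gives total 493.
Compare {P-α, P-β, P-γ}: its best feasible assignment gives total 521.
Every other set of open sites that can feasibly serve all demand totals ≥ 493 even under its best assignment. Minimum: 448.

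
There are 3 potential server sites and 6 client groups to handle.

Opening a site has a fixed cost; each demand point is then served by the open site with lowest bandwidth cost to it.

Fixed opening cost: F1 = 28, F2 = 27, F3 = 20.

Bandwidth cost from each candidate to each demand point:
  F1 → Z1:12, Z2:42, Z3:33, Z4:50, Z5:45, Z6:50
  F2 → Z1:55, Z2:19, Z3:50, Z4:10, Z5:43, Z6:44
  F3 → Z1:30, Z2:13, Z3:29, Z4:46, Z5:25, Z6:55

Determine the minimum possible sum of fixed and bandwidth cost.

198

Open {F2, F3}: assign each demand point to its cheapest open site.
  Z1→F3 30, Z2→F3 13, Z3→F3 29, Z4→F2 10, Z5→F3 25, Z6→F2 44
  bandwidth cost 151, fixed 47 → total 198.
Compare {F1, F2, F3}: bandwidth cost 133 + fixed 75 = 208.
Compare {F1, F2}: bandwidth cost 161 + fixed 55 = 216.
Compare {F3}: bandwidth cost 198 + fixed 20 = 218.
All other subsets cost ≥ 208. Minimum total cost: 198.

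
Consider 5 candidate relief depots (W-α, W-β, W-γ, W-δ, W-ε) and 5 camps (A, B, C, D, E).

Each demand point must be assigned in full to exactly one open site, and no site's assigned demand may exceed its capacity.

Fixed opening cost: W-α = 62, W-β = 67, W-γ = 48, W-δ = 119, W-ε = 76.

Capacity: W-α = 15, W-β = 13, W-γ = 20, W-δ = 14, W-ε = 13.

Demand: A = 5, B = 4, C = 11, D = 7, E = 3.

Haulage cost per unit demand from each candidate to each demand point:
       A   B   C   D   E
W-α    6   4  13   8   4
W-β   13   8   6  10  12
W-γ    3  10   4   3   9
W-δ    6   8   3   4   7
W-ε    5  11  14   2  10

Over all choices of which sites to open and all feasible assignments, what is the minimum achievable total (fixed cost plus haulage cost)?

Open {W-α, W-γ}; cheapest assignment that respects the capacities:
  W-α (cap 15, load 12): A, B, E — cost 5×6 + 4×4 + 3×4 = 58
  W-γ (cap 20, load 18): C, D — cost 11×4 + 7×3 = 65
  Shipping 123, fixed 110 → total 233.
  Any other capacity-feasible assignment to {W-α, W-γ} ships for at least 123.
Compare {W-γ, W-ε}: its best feasible assignment gives total 267.
Compare {W-β, W-γ}: its best feasible assignment gives total 284.
Every other set of open sites that can feasibly serve all demand totals ≥ 267 even under its best assignment. Minimum: 233.

233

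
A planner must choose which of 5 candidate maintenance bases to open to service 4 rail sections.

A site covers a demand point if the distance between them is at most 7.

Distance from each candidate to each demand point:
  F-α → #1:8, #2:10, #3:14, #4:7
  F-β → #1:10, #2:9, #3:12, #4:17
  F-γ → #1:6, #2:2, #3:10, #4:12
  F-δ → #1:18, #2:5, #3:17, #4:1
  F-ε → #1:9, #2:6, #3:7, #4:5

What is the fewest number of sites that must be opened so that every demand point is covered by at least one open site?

2

Coverage sets (demand points within 7 of each site):
  F-α: {#4}
  F-β: {}
  F-γ: {#1, #2}
  F-δ: {#2, #4}
  F-ε: {#2, #3, #4}
No single site covers all 4 demand points.
But {F-γ, F-ε} covers everything, so the minimum is 2.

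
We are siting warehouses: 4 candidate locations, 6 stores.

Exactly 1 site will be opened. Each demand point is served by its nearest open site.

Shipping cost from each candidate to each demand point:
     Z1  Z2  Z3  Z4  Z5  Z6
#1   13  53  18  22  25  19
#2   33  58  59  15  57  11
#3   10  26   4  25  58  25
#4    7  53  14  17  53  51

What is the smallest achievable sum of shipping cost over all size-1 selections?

Open {#3}.
  Z1→#3 10, Z2→#3 26, Z3→#3 4, Z4→#3 25, Z5→#3 58, Z6→#3 25  ⇒ total 148.
Compare {#1}: total 150.
Compare {#4}: total 195.
No size-1 selection does better; minimum is 148.

148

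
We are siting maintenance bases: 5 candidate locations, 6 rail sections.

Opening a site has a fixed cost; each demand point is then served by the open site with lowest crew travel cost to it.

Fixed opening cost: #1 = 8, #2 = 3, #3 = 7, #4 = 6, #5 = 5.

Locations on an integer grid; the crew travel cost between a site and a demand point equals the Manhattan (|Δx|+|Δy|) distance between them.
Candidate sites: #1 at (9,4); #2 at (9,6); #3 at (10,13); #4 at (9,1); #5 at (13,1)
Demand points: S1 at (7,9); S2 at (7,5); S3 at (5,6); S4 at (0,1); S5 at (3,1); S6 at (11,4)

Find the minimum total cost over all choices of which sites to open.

Open {#2, #4}: assign each demand point to its cheapest open site.
  S1→#2 5, S2→#2 3, S3→#2 4, S4→#4 9, S5→#4 6, S6→#2 4
  crew travel cost 31, fixed 9 → total 40.
Compare {#2}: crew travel cost 41 + fixed 3 = 44.
Compare {#2, #4, #5}: crew travel cost 31 + fixed 14 = 45.
Compare {#1, #2}: crew travel cost 35 + fixed 11 = 46.
All other subsets cost ≥ 44. Minimum total cost: 40.

40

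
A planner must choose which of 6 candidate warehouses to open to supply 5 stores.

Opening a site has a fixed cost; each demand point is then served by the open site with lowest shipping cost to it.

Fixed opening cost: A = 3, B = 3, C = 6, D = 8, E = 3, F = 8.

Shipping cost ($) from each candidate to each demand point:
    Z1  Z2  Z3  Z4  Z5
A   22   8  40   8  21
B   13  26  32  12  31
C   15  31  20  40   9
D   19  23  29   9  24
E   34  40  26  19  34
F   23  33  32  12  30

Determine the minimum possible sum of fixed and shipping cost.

69

Open {A, C}: assign each demand point to its cheapest open site.
  Z1→C 15, Z2→A 8, Z3→C 20, Z4→A 8, Z5→C 9
  shipping cost 60, fixed 9 → total 69.
Compare {A, B, C}: shipping cost 58 + fixed 12 = 70.
Compare {A, C, E}: shipping cost 60 + fixed 12 = 72.
Compare {A, B, C, E}: shipping cost 58 + fixed 15 = 73.
All other subsets cost ≥ 70. Minimum total cost: 69.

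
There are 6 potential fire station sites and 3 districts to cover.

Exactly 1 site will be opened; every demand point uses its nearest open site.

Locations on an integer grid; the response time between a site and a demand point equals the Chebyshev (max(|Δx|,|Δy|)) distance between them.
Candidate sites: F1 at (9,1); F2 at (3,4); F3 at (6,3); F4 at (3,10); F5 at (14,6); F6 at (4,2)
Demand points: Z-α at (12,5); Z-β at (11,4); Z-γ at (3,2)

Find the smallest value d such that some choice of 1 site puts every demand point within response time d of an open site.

Open {F1}.
  Farthest demand point is Z-γ at response time 6 (to F1); all others are ≤ 6.
With {F3} the worst case is 6.
With {F6} the worst case is 8.
No size-1 selection achieves below 6.

6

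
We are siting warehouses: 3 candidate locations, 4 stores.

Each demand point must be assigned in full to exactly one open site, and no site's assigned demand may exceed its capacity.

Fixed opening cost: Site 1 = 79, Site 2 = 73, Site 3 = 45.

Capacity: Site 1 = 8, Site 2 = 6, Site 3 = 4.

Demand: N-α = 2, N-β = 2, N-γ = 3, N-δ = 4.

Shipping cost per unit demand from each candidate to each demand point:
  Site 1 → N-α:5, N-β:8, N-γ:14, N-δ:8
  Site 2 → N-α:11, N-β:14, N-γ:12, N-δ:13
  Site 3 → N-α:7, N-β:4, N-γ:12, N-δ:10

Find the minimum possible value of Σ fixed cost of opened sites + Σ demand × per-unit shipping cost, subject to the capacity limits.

Open {Site 1, Site 3}; cheapest assignment that respects the capacities:
  Site 1 (cap 8, load 8): N-α, N-β, N-δ — cost 2×5 + 2×8 + 4×8 = 58
  Site 3 (cap 4, load 3): N-γ — cost 3×12 = 36
  Shipping 94, fixed 124 → total 218.
  Any other capacity-feasible assignment to {Site 1, Site 3} ships for at least 94.
Compare {Site 1, Site 2}: its best feasible assignment gives total 246.
Compare {Site 1, Site 2, Site 3}: its best feasible assignment gives total 283.
Every other set of open sites that can feasibly serve all demand totals ≥ 246 even under its best assignment. Minimum: 218.

218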